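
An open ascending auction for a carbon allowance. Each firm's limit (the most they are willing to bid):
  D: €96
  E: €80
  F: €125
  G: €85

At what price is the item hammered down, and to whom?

F wins at €96

Limits ranked: 125 (F) > 96 (D) > 85 (G) > 80 (E)
D is the last rival to drop out, at €96; F remains and wins at that price.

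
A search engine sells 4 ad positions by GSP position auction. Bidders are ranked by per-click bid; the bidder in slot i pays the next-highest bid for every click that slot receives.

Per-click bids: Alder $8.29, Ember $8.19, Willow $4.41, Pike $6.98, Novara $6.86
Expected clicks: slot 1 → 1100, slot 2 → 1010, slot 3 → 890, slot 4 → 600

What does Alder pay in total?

Per-click bids in order: $8.29 (Alder) > $8.19 (Ember) > $6.98 (Pike) > $6.86 (Novara) > $4.41 (Willow)
Alder holds slot 1 → pays next bid $8.19 × 1100 clicks = $9009.00.

Alder pays $9009.00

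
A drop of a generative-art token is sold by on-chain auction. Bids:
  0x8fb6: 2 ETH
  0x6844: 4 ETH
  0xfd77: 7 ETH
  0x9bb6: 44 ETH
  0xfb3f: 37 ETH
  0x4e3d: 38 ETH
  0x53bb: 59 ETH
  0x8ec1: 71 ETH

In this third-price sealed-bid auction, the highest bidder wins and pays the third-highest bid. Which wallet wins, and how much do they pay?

Sorting bids: 71 (0x8ec1) > 59 (0x53bb) > 44 (0x9bb6) > 38 (0x4e3d) > 37 (0xfb3f) > 7 (0xfd77) > …
0x8ec1 is highest; pays the third-highest bid, 44 ETH.

0x8ec1 pays 44 ETH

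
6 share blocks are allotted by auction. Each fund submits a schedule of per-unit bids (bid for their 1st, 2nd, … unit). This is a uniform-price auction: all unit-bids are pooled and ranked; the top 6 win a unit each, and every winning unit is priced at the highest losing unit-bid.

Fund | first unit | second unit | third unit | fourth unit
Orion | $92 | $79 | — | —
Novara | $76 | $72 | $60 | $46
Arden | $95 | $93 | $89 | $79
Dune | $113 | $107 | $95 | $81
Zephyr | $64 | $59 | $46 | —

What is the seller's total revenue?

All unit-bids, highest first — top 6: 113 (Dune-1), 107 (Dune-2), 95 (Arden-1), 95 (Dune-3), 93 (Arden-2), 92 (Orion-1)
First bid not allocated: $89.
Allocation: Arden 2, Dune 3, Orion 1. Every unit priced at $89.
Revenue = 6 × 89 = $534.

Total revenue: $534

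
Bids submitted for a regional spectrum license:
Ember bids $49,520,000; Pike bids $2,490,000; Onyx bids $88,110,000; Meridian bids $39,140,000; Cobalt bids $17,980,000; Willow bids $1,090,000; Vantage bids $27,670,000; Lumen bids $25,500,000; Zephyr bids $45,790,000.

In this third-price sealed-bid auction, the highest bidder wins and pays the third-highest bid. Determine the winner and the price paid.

Onyx pays $45,790,000

Third-price sealed-bid auction: the highest bidder wins and pays the third-highest bid.
Bids in order: 88,110,000 (Onyx) > 49,520,000 (Ember) > 45,790,000 (Zephyr) > 39,140,000 (Meridian) > 27,670,000 (Vantage) > 25,500,000 (Lumen) > …
Onyx is highest; pays the third-highest bid, $45,790,000.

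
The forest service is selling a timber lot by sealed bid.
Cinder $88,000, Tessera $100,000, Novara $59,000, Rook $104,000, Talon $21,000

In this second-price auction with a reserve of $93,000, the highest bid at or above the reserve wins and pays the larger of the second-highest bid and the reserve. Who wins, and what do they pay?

Sorting bids: 104,000 (Rook) > 100,000 (Tessera) > 88,000 (Cinder) > 59,000 (Novara) > 21,000 (Talon)
Highest eligible bid: Rook at $104,000.
max(second-highest $100,000, reserve $93,000) = $100,000; the reserve does not bind.

Rook pays $100,000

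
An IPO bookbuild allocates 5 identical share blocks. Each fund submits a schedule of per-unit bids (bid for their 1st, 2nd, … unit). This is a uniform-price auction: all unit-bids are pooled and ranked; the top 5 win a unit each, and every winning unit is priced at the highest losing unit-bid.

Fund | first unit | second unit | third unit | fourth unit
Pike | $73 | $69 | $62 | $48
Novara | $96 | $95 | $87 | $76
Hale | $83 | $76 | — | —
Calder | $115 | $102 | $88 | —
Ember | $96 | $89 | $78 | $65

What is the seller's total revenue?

All unit-bids, highest first — top 5: 115 (Calder-1), 102 (Calder-2), 96 (Novara-1), 96 (Ember-1), 95 (Novara-2)
Highest rejected unit-bid = $89.
Allocation: Calder 2, Ember 1, Novara 2. Every unit priced at $89.
Revenue = 5 × 89 = $445.

Total revenue: $445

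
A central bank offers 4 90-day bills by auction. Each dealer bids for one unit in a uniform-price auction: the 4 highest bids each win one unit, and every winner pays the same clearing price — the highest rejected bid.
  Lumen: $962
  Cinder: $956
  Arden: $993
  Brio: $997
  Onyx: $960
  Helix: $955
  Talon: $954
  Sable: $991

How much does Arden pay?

Bids ranked high→low: 997 (Brio), 993 (Arden), 991 (Sable), 962 (Lumen), 960 (Onyx), 956 (Cinder), …
Top 4: Brio, Arden, Sable, Lumen.
First losing bid is Onyx's $960, which sets the uniform price.
Arden wins → pays $960.

Arden pays $960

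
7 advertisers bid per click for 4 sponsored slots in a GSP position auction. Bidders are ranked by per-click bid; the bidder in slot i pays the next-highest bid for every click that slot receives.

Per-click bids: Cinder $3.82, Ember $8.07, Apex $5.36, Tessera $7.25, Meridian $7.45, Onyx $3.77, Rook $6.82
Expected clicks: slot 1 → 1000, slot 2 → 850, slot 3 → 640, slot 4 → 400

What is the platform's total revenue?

Per-click bids in order: $8.07 (Ember) > $7.45 (Meridian) > $7.25 (Tessera) > $6.82 (Rook) > $5.36 (Apex) > …
Slot 1: Ember pays $7.45 × 1000 = $7450.00
Slot 2: Meridian pays $7.25 × 850 = $6162.50
Slot 3: Tessera pays $6.82 × 640 = $4364.80
Slot 4: Rook pays $5.36 × 400 = $2144.00
Total = $20121.30

Total revenue: $20121.30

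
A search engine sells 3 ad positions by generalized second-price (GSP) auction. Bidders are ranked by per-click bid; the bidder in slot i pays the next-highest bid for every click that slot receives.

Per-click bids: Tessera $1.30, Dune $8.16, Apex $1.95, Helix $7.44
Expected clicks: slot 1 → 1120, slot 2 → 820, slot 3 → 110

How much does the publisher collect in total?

Sorting advertisers: $8.16 (Dune) > $7.44 (Helix) > $1.95 (Apex) > $1.30 (Tessera)
Slot 1: Dune pays $7.44 × 1120 = $8332.80
Slot 2: Helix pays $1.95 × 820 = $1599.00
Slot 3: Apex pays $1.30 × 110 = $143.00
Total = $10074.80

Total revenue: $10074.80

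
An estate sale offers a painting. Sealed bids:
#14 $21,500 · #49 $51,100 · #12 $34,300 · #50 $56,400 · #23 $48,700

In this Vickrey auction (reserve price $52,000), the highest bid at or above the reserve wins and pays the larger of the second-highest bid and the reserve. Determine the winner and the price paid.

Rule: the highest bid at or above the reserve wins and pays the larger of the second-highest bid and the reserve.
Bids in order: 56,400 (#50) > 51,100 (#49) > 48,700 (#23) > 34,300 (#12) > 21,500 (#14)
#50 has the top bid at or above the reserve ($56,400).
max(second-highest $51,100, reserve $52,000) = $52,000.

#50 pays $52,000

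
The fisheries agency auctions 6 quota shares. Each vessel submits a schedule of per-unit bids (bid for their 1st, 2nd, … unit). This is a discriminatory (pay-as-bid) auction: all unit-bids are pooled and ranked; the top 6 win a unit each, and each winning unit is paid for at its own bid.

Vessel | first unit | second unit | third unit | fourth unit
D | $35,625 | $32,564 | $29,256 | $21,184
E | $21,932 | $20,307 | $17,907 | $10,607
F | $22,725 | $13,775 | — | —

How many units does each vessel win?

D 4, E 1, F 1

Pooled unit-bids ranked (top 6): 35,625 (D-1), 32,564 (D-2), 29,256 (D-3), 22,725 (F-1), 21,932 (E-1), 21,184 (D-4)
Next rejected bid: $20,307 (not a price — pay-as-bid).
Allocation: D 4, E 1, F 1.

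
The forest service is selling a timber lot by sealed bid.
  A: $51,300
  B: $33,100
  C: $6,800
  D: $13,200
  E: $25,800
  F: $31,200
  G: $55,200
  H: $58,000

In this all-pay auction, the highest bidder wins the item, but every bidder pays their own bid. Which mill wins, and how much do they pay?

H pays $58,000

Rule: the highest bidder wins the item, but every bidder pays their own bid.
Bids ranked: 58,000 (H) > 55,200 (G) > 51,300 (A) > 33,100 (B) > 31,200 (F) > 25,800 (E) > …
H wins with the top bid; all bids are sunk regardless.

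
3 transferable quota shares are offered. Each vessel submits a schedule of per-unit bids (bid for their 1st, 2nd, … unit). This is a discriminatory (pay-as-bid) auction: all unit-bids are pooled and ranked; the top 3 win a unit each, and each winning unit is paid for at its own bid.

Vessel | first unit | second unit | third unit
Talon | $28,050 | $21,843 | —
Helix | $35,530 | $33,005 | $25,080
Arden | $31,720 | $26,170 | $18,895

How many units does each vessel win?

Pooled unit-bids ranked (top 3): 35,530 (Helix-1), 33,005 (Helix-2), 31,720 (Arden-1)
Next rejected bid: $28,050 (not a price — pay-as-bid).
Allocation: Arden 1, Helix 2.

Arden 1, Helix 2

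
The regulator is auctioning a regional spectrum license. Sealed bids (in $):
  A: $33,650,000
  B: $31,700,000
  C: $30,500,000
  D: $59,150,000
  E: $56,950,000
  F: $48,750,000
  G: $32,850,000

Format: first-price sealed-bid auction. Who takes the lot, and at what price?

Sorting bids: 59,150,000 (D) > 56,950,000 (E) > 48,750,000 (F) > 33,650,000 (A) > 32,850,000 (G) > 31,700,000 (B) > …
D is highest → pays own bid, $59,150,000.

D pays $59,150,000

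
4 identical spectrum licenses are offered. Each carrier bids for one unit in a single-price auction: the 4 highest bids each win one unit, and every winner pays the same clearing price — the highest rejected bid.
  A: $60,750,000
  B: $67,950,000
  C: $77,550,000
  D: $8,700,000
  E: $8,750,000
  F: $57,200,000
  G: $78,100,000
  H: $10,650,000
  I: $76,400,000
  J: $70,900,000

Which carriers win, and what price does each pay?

G, C, I, J; each pays $67,950,000

Ordering the bids: 78,100,000 (G), 77,550,000 (C), 76,400,000 (I), 70,900,000 (J), 67,950,000 (B), 60,750,000 (A), …
Top 4: G, C, I, J.
Clearing price = highest rejected bid = $67,950,000.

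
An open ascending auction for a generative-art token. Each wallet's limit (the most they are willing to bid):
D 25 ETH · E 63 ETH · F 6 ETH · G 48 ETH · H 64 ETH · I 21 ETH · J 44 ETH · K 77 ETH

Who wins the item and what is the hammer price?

Limits ranked: 77 (K) > 64 (H) > 63 (E) > 48 (G) > 44 (J) > 25 (D) > …
Bidding ends when H exits at 64 ETH; K takes it.

K wins at 64 ETH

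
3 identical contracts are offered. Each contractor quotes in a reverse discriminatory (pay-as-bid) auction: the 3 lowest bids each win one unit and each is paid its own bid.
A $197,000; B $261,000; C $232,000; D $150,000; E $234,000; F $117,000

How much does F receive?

F is paid $117,000

Sorting: 117,000 (F), 150,000 (D), 197,000 (A), 232,000 (C), 234,000 (E), …
The 3 lowest are F, D, A.
F wins → own bid $117,000.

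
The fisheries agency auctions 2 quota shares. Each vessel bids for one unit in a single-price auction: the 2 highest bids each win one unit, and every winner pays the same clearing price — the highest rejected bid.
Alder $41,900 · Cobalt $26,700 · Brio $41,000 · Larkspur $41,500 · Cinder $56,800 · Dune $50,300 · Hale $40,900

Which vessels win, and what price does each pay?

Cinder, Dune; each pays $41,900

Bids ranked high→low: 56,800 (Cinder), 50,300 (Dune), 41,900 (Alder), 41,500 (Larkspur), …
Top 2: Cinder, Dune.
Highest unsuccessful bid: $41,900 → clearing price.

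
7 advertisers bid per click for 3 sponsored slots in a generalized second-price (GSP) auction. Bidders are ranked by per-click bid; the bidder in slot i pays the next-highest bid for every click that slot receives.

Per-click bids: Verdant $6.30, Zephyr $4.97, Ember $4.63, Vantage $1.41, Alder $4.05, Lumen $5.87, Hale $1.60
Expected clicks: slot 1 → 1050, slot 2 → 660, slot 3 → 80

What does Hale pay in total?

Hale pays $0.00

Per-click bids in order: $6.30 (Verdant) > $5.87 (Lumen) > $4.97 (Zephyr) > $4.63 (Ember) > …
Hale ranks below slot 3 → no slot, pays nothing.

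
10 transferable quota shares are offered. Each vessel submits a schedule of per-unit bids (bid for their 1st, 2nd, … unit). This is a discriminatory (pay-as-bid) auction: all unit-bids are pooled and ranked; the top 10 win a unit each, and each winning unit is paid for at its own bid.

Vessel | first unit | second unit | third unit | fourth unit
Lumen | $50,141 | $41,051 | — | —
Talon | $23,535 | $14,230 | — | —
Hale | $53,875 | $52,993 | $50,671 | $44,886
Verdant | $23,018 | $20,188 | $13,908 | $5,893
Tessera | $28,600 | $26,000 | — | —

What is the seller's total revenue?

Total revenue: $394,770

All unit-bids, highest first — top 10: 53,875 (Hale-1), 52,993 (Hale-2), 50,671 (Hale-3), 50,141 (Lumen-1), 44,886 (Hale-4), 41,051 (Lumen-2), 28,600 (Tessera-1), 26,000 (Tessera-2), 23,535 (Talon-1), 23,018 (Verdant-1)
Next rejected bid: $20,188 (not a price — pay-as-bid).
Each winning unit pays its own bid.
Revenue = 53,875 + 52,993 + 50,671 + 50,141 + 44,886 + 41,051 + 28,600 + 26,000 + 23,535 + 23,018 = $394,770.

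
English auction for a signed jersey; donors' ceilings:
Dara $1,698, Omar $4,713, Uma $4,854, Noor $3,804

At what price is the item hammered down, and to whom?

Uma wins at $4,713

Rule: the price rises until one bidder remains; the winner pays the price at which the last rival dropped out.
Limits in order: 4,854 (Uma) > 4,713 (Omar) > 3,804 (Noor) > 1,698 (Dara)
Omar is the last rival to drop out, at $4,713; Uma remains and wins at that price.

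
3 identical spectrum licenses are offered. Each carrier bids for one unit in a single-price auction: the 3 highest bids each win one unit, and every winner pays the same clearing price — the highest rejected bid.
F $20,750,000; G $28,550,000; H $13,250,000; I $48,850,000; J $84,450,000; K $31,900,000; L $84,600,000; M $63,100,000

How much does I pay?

I pays $0

Sorting: 84,600,000 (L), 84,450,000 (J), 63,100,000 (M), 48,850,000 (I), 31,900,000 (K), …
Winners (3 units): L, J, M.
Highest unsuccessful bid: $48,850,000 → clearing price.
I does not win → pays $0.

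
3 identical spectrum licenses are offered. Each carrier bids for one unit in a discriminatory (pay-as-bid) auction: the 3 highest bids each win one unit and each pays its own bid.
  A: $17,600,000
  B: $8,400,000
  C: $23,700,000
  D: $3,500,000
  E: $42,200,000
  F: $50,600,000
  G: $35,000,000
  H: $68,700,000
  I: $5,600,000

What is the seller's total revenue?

Total revenue: $161,500,000

Bids ranked high→low: 68,700,000 (H), 50,600,000 (F), 42,200,000 (E), 35,000,000 (G), 23,700,000 (C), …
Top 3: H, F, E.
Total revenue = 68,700,000 + 50,600,000 + 42,200,000 = $161,500,000.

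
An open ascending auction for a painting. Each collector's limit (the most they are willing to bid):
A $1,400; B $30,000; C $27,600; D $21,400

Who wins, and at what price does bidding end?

Sorting limits: 30,000 (B) > 27,600 (C) > 21,400 (D) > 1,400 (A)
Bidding ends when C exits at $27,600; B takes it.

B wins at $27,600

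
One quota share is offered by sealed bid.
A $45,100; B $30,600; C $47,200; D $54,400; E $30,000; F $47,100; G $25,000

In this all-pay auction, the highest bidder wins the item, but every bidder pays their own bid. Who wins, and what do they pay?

Rule: the highest bidder wins the item, but every bidder pays their own bid.
Sorting bids: 54,400 (D) > 47,200 (C) > 47,100 (F) > 45,100 (A) > 30,600 (B) > 30,000 (E) > …
D wins with the top bid; all bids are sunk regardless.

D pays $54,400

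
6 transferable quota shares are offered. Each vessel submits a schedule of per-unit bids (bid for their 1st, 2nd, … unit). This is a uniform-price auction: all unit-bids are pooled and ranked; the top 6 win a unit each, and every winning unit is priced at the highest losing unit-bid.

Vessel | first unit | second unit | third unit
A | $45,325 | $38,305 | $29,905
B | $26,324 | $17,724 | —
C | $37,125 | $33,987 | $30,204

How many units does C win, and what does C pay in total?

All unit-bids, highest first — top 6: 45,325 (A-1), 38,305 (A-2), 37,125 (C-1), 33,987 (C-2), 30,204 (C-3), 29,905 (A-3)
Highest rejected unit-bid = $26,324.
C wins 3 unit(s) at $26,324 each.

C: 3 units, pays $78,972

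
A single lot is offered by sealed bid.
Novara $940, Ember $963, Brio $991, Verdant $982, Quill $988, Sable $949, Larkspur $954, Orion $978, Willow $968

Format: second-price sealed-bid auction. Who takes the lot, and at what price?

Bids ranked: 991 (Brio) > 988 (Quill) > 982 (Verdant) > 978 (Orion) > 968 (Willow) > 963 (Ember) > …
Brio is highest; pays the second-highest bid, $988.

Brio pays $988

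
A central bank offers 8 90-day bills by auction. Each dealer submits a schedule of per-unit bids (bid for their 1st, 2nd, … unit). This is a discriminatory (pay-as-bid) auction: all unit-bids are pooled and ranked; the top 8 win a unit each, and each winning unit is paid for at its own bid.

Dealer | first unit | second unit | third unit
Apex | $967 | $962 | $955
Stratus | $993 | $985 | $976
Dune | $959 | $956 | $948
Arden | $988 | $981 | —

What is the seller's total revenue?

Total revenue: $7,811

Merging the schedules and taking the best 8: 993 (Stratus-1), 988 (Arden-1), 985 (Stratus-2), 981 (Arden-2), 976 (Stratus-3), 967 (Apex-1), 962 (Apex-2), 959 (Dune-1)
Next rejected bid: $956 (not a price — pay-as-bid).
Each winning unit pays its own bid.
Revenue = 993 + 988 + 985 + 981 + 976 + 967 + 962 + 959 = $7,811.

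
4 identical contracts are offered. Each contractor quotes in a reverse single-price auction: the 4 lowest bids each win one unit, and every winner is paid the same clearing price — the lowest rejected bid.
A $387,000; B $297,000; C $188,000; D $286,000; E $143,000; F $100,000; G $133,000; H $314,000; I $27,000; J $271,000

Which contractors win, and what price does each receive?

I, F, G, E; each is paid $188,000

Ordering the bids: 27,000 (I), 100,000 (F), 133,000 (G), 143,000 (E), 188,000 (C), 271,000 (J), …
Winners (4 units): I, F, G, E.
First losing bid is C's $188,000, which sets the uniform price.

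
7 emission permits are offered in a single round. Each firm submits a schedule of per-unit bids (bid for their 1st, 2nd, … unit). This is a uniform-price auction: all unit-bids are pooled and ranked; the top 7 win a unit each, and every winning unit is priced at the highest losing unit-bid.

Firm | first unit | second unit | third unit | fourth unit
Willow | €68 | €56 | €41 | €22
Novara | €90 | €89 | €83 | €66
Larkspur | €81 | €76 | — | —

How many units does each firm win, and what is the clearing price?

Merging the schedules and taking the best 7: 90 (Novara-1), 89 (Novara-2), 83 (Novara-3), 81 (Larkspur-1), 76 (Larkspur-2), 68 (Willow-1), 66 (Novara-4)
Highest rejected unit-bid = €56.
Allocation: Larkspur 2, Novara 4, Willow 1.

Larkspur 2, Novara 4, Willow 1; clearing price €56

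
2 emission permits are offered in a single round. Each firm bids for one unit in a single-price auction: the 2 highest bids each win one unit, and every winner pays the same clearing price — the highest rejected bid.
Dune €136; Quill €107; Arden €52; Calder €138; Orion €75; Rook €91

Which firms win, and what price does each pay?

Calder, Dune; each pays €107

Ordering the bids: 138 (Calder), 136 (Dune), 107 (Quill), 91 (Rook), …
Winners (2 units): Calder, Dune.
Highest unsuccessful bid: €107 → clearing price.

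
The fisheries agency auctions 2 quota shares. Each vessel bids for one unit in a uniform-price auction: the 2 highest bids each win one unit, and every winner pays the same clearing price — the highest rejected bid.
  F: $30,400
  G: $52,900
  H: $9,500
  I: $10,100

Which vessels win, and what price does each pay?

G, F; each pays $10,100

Bids ranked high→low: 52,900 (G), 30,400 (F), 10,100 (I), 9,500 (H)
The 2 highest are G, F.
First losing bid is I's $10,100, which sets the uniform price.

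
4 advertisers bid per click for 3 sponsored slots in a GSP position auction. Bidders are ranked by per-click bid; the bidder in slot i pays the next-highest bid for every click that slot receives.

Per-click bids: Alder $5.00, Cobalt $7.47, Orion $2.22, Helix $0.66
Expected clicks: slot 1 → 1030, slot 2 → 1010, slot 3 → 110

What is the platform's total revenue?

Ranked by bid: $7.47 (Cobalt) > $5.00 (Alder) > $2.22 (Orion) > $0.66 (Helix)
Slot 1: Cobalt pays $5.00 × 1030 = $5150.00
Slot 2: Alder pays $2.22 × 1010 = $2242.20
Slot 3: Orion pays $0.66 × 110 = $72.60
Total = $7464.80

Total revenue: $7464.80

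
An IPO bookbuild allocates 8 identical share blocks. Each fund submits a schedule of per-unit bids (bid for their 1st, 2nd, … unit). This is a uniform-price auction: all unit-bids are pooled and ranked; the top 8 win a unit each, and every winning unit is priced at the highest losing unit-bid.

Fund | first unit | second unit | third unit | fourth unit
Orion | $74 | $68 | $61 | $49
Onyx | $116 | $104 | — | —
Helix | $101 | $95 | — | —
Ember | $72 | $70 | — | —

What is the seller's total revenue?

Total revenue: $488

All unit-bids, highest first — top 8: 116 (Onyx-1), 104 (Onyx-2), 101 (Helix-1), 95 (Helix-2), 74 (Orion-1), 72 (Ember-1), 70 (Ember-2), 68 (Orion-2)
Highest rejected unit-bid = $61.
Allocation: Ember 2, Helix 2, Onyx 2, Orion 2. Every unit priced at $61.
Revenue = 8 × 61 = $488.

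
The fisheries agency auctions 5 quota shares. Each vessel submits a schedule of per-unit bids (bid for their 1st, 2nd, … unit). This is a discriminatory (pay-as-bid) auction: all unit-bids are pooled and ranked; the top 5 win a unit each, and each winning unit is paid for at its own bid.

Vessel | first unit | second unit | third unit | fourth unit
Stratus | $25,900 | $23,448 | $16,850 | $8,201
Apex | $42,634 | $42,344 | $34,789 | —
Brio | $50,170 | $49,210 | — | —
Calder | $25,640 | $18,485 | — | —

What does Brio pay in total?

Pooled unit-bids ranked (top 5): 50,170 (Brio-1), 49,210 (Brio-2), 42,634 (Apex-1), 42,344 (Apex-2), 34,789 (Apex-3)
Next rejected bid: $25,900 (not a price — pay-as-bid).
Brio's winning unit-bids: 50,170 + 49,210 = $99,380.

Brio pays $99,380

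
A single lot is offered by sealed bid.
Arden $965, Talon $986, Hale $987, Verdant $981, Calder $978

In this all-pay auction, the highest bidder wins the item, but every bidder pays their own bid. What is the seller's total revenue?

All-pay auction: the highest bidder wins the item, but every bidder pays their own bid.
Sorting bids: 987 (Hale) > 986 (Talon) > 981 (Verdant) > 978 (Calder) > 965 (Arden)
Hale wins with the top bid; all bids are sunk regardless.
Every bidder forfeits their bid regardless of winning.
Revenue = 965 + 986 + 987 + 981 + 978 = $4,897.

Total revenue: $4,897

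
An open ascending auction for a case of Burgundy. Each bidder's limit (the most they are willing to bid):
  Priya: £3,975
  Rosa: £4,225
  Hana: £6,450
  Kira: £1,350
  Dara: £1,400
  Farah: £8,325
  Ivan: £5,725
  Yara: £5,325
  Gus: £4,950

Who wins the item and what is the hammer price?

Limits in order: 8,325 (Farah) > 6,450 (Hana) > 5,725 (Ivan) > 5,325 (Yara) > 4,950 (Gus) > 4,225 (Rosa) > …
Bidding ends when Hana exits at £6,450; Farah takes it.

Farah wins at £6,450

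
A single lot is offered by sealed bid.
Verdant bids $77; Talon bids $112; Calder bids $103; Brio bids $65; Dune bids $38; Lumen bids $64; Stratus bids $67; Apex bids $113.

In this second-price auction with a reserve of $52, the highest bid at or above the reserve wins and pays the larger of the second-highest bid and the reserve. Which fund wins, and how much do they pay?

Second-price auction with a reserve of $52: the highest bid at or above the reserve wins and pays the larger of the second-highest bid and the reserve.
Bids ranked: 113 (Apex) > 112 (Talon) > 103 (Calder) > 77 (Verdant) > 67 (Stratus) > 65 (Brio) > …
Highest eligible bid: Apex at $113.
max(second-highest $112, reserve $52) = $112; the reserve does not bind.

Apex pays $112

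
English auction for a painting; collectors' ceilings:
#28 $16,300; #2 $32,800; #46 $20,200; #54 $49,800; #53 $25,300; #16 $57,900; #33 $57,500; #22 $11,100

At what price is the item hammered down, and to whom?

#16 wins at $57,500

Open ascending-bid auction: the price rises until one bidder remains; the winner pays the price at which the last rival dropped out.
Limits in order: 57,900 (#16) > 57,500 (#33) > 49,800 (#54) > 32,800 (#2) > 25,300 (#53) > 20,200 (#46) > …
Bidding ends when #33 exits at $57,500; #16 takes it.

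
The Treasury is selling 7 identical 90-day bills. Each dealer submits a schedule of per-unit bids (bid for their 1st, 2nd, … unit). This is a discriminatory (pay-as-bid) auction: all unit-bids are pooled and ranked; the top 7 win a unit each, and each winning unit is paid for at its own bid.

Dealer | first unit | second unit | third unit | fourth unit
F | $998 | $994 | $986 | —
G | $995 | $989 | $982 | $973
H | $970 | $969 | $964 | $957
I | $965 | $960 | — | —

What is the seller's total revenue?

Merging the schedules and taking the best 7: 998 (F-1), 995 (G-1), 994 (F-2), 989 (G-2), 986 (F-3), 982 (G-3), 973 (G-4)
Next rejected bid: $970 (not a price — pay-as-bid).
Each winning unit pays its own bid.
Revenue = 998 + 995 + 994 + 989 + 986 + 982 + 973 = $6,917.

Total revenue: $6,917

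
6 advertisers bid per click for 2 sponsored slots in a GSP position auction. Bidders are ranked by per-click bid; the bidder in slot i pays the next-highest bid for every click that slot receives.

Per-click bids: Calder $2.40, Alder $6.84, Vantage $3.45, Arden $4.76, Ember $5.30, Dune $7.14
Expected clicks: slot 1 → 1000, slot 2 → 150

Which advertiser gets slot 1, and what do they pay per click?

Sorting advertisers: $7.14 (Dune) > $6.84 (Alder) > $5.30 (Ember) > …
Slot 1 goes to the first-ranked bidder, Dune, who pays the next bid down: $6.84/click.

Dune; $6.84 per click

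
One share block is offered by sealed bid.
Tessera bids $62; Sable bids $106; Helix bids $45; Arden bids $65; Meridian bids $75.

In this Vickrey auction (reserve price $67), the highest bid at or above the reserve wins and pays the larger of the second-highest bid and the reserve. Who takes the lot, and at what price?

Sable pays $75

Sorting bids: 106 (Sable) > 75 (Meridian) > 65 (Arden) > 62 (Tessera) > 45 (Helix)
Highest eligible bid: Sable at $106.
Second-highest bid $75 exceeds the reserve $67 → payment $75.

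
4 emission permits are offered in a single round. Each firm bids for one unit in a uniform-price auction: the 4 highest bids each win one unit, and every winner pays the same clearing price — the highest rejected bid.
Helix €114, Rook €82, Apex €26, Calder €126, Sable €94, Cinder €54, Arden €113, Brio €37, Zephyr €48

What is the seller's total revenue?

Total revenue: €328

Bids ranked high→low: 126 (Calder), 114 (Helix), 113 (Arden), 94 (Sable), 82 (Rook), 54 (Cinder), …
The 4 highest are Calder, Helix, Arden, Sable.
Highest unsuccessful bid: €82 → clearing price.
Total revenue = 4 × €82 = €328.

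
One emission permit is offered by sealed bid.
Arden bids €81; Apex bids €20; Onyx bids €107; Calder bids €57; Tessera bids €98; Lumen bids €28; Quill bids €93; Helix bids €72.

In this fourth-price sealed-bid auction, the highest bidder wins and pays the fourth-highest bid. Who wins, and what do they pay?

Onyx pays €81

Sorting bids: 107 (Onyx) > 98 (Tessera) > 93 (Quill) > 81 (Arden) > 72 (Helix) > 57 (Calder) > …
Onyx is highest; pays the fourth-highest bid, €81.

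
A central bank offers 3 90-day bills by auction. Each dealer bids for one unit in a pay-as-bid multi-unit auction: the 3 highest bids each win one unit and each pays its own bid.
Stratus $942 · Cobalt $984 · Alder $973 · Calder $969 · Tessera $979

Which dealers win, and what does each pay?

Cobalt $984, Tessera $979, Alder $973

Sorting: 984 (Cobalt), 979 (Tessera), 973 (Alder), 969 (Calder), 942 (Stratus)
Winners (3 units): Cobalt, Tessera, Alder.
Each winner pays its own bid: Cobalt $984, Tessera $979, Alder $973.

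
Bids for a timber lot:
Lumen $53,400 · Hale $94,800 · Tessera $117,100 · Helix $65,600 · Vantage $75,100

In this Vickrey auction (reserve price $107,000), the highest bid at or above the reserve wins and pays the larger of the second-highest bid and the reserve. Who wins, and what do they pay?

Tessera pays $107,000

Rule: the highest bid at or above the reserve wins and pays the larger of the second-highest bid and the reserve.
Bids ranked: 117,100 (Tessera) > 94,800 (Hale) > 75,100 (Vantage) > 65,600 (Helix) > 53,400 (Lumen)
Highest eligible bid: Tessera at $117,100.
max(second-highest $94,800, reserve $107,000) = $107,000.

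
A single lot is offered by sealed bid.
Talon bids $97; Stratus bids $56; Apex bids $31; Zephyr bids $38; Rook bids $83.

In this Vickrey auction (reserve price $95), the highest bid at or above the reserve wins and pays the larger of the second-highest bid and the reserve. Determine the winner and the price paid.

Talon pays $95

Bids ranked: 97 (Talon) > 83 (Rook) > 56 (Stratus) > 38 (Zephyr) > 31 (Apex)
Talon has the top bid at or above the reserve ($97).
Second-highest bid $83 is below the reserve $95, so the reserve binds → payment $95.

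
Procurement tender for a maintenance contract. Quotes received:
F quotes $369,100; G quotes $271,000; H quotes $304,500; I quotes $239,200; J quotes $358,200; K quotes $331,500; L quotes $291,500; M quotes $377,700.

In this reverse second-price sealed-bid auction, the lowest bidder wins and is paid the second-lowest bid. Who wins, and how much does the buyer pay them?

Rule: the lowest bidder wins and is paid the second-lowest bid.
Bids in order: 239,200 (I) < 271,000 (G) < 291,500 (L) < 304,500 (H) < 331,500 (K) < 358,200 (J) < …
I wins with the lowest bid; price is set by the runner-up at $271,000.

I is paid $271,000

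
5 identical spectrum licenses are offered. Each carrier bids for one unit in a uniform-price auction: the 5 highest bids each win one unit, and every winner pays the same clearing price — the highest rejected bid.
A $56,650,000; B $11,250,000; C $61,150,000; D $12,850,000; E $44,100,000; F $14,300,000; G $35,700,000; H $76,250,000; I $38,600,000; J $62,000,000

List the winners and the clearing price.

H, J, C, A, E; each pays $38,600,000

Bids ranked high→low: 76,250,000 (H), 62,000,000 (J), 61,150,000 (C), 56,650,000 (A), 44,100,000 (E), 38,600,000 (I), 35,700,000 (G), …
Top 5: H, J, C, A, E.
Clearing price = highest rejected bid = $38,600,000.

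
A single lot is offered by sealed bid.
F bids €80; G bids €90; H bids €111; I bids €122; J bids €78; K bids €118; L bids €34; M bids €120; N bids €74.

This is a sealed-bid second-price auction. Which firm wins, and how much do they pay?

Bids in order: 122 (I) > 120 (M) > 118 (K) > 111 (H) > 90 (G) > 80 (F) > …
I is highest; pays the second-highest bid, €120.

I pays €120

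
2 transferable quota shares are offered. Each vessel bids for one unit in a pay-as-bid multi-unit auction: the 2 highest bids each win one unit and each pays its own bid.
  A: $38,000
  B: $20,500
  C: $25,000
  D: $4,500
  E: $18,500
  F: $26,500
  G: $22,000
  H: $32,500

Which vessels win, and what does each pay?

A $38,000, H $32,500

Ordering the bids: 38,000 (A), 32,500 (H), 26,500 (F), 25,000 (C), …
Top 2: A, H.
Each winner pays its own bid: A $38,000, H $32,500.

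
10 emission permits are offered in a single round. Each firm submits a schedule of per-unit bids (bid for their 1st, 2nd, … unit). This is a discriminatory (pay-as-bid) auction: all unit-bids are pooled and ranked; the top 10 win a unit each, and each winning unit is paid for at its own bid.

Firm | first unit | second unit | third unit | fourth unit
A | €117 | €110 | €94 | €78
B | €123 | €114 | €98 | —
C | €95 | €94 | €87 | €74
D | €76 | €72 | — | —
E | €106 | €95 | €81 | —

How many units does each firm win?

A 3, B 3, C 2, E 2

All unit-bids, highest first — top 10: 123 (B-1), 117 (A-1), 114 (B-2), 110 (A-2), 106 (E-1), 98 (B-3), 95 (C-1), 95 (E-2), 94 (A-3), 94 (C-2)
Next rejected bid: €87 (not a price — pay-as-bid).
Allocation: A 3, B 3, C 2, E 2.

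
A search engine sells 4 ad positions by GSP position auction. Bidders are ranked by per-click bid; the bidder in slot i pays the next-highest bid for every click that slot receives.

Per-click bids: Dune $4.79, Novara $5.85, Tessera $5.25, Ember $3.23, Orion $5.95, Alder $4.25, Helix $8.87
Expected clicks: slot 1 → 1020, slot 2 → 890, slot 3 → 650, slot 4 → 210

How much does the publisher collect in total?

Total revenue: $15693.90

Ranked by bid: $8.87 (Helix) > $5.95 (Orion) > $5.85 (Novara) > $5.25 (Tessera) > $4.79 (Dune) > …
Slot 1: Helix pays $5.95 × 1020 = $6069.00
Slot 2: Orion pays $5.85 × 890 = $5206.50
Slot 3: Novara pays $5.25 × 650 = $3412.50
Slot 4: Tessera pays $4.79 × 210 = $1005.90
Total = $15693.90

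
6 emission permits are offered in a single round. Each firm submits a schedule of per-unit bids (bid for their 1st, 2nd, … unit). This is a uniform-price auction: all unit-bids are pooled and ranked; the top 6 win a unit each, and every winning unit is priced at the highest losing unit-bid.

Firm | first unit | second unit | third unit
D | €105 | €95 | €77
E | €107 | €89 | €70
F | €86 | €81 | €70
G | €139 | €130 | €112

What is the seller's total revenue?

Total revenue: €534

Merging the schedules and taking the best 6: 139 (G-1), 130 (G-2), 112 (G-3), 107 (E-1), 105 (D-1), 95 (D-2)
First bid not allocated: €89.
Allocation: D 2, E 1, G 3. Every unit priced at €89.
Revenue = 6 × 89 = €534.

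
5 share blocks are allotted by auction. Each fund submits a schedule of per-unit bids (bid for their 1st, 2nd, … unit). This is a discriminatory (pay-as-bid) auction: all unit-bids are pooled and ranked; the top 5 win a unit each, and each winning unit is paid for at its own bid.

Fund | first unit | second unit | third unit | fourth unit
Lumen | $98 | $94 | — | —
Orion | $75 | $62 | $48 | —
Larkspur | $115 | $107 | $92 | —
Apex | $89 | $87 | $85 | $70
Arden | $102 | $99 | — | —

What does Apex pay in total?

Apex pays $0

Merging the schedules and taking the best 5: 115 (Larkspur-1), 107 (Larkspur-2), 102 (Arden-1), 99 (Arden-2), 98 (Lumen-1)
Next rejected bid: $94 (not a price — pay-as-bid).
Apex wins no units.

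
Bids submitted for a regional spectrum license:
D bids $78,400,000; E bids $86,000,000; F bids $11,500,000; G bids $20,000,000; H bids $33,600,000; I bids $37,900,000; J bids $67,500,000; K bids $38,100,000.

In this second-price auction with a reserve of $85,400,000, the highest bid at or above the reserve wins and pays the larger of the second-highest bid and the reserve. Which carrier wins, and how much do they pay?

Second-price auction with a reserve of $85,400,000: the highest bid at or above the reserve wins and pays the larger of the second-highest bid and the reserve.
Bids ranked: 86,000,000 (E) > 78,400,000 (D) > 67,500,000 (J) > 38,100,000 (K) > 37,900,000 (I) > 33,600,000 (H) > …
E has the top bid at or above the reserve ($86,000,000).
max(second-highest $78,400,000, reserve $85,400,000) = $85,400,000.

E pays $85,400,000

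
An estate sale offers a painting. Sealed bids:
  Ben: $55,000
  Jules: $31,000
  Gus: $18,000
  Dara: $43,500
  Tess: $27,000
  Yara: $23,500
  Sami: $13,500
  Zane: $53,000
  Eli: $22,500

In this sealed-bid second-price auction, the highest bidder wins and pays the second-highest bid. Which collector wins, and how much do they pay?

Ben pays $53,000

Sorting bids: 55,000 (Ben) > 53,000 (Zane) > 43,500 (Dara) > 31,000 (Jules) > 27,000 (Tess) > 23,500 (Yara) > …
Ben wins with the highest bid; price is set by the runner-up at $53,000.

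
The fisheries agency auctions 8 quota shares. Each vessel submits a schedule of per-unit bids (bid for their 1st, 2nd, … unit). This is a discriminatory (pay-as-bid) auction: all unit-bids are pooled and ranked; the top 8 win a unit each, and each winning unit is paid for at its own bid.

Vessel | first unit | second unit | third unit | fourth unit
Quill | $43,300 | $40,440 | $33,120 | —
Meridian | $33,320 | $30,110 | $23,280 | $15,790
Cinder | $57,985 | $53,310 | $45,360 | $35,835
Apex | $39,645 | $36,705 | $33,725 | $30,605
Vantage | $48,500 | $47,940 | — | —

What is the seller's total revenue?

Total revenue: $376,480

All unit-bids, highest first — top 8: 57,985 (Cinder-1), 53,310 (Cinder-2), 48,500 (Vantage-1), 47,940 (Vantage-2), 45,360 (Cinder-3), 43,300 (Quill-1), 40,440 (Quill-2), 39,645 (Apex-1)
Next rejected bid: $36,705 (not a price — pay-as-bid).
Each winning unit pays its own bid.
Revenue = 57,985 + 53,310 + 48,500 + 47,940 + 45,360 + 43,300 + 40,440 + 39,645 = $376,480.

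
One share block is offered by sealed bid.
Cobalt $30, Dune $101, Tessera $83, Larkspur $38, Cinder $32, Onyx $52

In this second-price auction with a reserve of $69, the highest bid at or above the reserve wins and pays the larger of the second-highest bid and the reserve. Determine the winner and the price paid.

Bids in order: 101 (Dune) > 83 (Tessera) > 52 (Onyx) > 38 (Larkspur) > 32 (Cinder) > 30 (Cobalt)
Dune has the top bid at or above the reserve ($101).
max(second-highest $83, reserve $69) = $83; the reserve does not bind.

Dune pays $83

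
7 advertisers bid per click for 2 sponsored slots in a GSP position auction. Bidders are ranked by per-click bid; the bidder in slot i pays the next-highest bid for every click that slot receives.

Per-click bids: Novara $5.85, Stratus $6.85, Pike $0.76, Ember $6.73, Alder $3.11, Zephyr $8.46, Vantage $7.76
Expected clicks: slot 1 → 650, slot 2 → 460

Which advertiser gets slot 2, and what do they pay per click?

Vantage; $6.85 per click

Sorting advertisers: $8.46 (Zephyr) > $7.76 (Vantage) > $6.85 (Stratus) > …
Slot 2 goes to the second-ranked bidder, Vantage, who pays the next bid down: $6.85/click.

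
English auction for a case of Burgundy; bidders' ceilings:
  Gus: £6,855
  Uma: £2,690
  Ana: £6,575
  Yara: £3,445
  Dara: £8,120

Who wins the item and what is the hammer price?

Sorting limits: 8,120 (Dara) > 6,855 (Gus) > 6,575 (Ana) > 3,445 (Yara) > 2,690 (Uma)
Bidding ends when Gus exits at £6,855; Dara takes it.

Dara wins at £6,855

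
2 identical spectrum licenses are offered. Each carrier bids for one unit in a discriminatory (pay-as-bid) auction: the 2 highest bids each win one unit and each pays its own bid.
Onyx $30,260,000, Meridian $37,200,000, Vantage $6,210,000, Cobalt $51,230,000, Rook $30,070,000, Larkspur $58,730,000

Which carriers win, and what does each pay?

Larkspur $58,730,000, Cobalt $51,230,000

Sorting: 58,730,000 (Larkspur), 51,230,000 (Cobalt), 37,200,000 (Meridian), 30,260,000 (Onyx), …
The 2 highest are Larkspur, Cobalt.
Each winner pays its own bid: Larkspur $58,730,000, Cobalt $51,230,000.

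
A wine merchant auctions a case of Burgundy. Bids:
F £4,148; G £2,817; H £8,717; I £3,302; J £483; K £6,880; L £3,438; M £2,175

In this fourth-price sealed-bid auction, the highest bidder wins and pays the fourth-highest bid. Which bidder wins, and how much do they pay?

H pays £3,438

Bids in order: 8,717 (H) > 6,880 (K) > 4,148 (F) > 3,438 (L) > 3,302 (I) > 2,817 (G) > …
H wins; payment is bid #4 in the ranking = £3,438.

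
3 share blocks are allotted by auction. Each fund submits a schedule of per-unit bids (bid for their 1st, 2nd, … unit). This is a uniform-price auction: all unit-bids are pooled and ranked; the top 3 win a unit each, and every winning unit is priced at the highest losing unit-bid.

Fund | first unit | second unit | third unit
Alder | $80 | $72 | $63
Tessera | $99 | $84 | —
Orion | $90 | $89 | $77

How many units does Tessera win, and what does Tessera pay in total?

Tessera: 1 unit, pays $84

Merging the schedules and taking the best 3: 99 (Tessera-1), 90 (Orion-1), 89 (Orion-2)
The (k+1)-th unit-bid is $84.
Tessera wins 1 unit(s) at $84 each.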